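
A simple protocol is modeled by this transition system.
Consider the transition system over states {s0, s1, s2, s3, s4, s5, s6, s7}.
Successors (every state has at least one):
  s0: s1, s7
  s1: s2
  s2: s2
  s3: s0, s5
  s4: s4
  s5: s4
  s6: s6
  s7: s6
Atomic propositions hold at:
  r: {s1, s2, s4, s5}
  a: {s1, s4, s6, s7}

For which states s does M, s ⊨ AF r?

AF r: least fixpoint, start Z0 = {s1, s2, s4, s5}, add states with every successor in Z. Already a fixed point.
Sat(AF r) = {s1, s2, s4, s5}

{s1, s2, s4, s5}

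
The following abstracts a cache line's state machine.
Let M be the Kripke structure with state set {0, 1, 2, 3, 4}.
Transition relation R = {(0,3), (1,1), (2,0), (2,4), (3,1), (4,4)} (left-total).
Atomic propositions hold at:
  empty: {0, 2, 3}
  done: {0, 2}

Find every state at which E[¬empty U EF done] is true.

Sat(¬empty) = {1, 4}
EF done: least fixpoint, start Z0 = {0, 2}, add states with some successor in Z. Already a fixed point.
Sat(EF done) = {0, 2}
E[¬empty U EF done]: least fixpoint, start Z0 = Sat(EF done) = {0, 2}, add states in Sat(¬empty) with some successor in Z. Already a fixed point.
Sat(E[¬empty U EF done]) = {0, 2}

{0, 2}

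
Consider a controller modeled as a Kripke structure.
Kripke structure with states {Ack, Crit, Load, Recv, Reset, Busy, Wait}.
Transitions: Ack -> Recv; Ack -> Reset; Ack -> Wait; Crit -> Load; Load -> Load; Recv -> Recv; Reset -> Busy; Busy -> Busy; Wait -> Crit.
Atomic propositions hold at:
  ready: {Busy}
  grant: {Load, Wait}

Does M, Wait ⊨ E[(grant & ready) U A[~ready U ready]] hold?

Sat(grant & ready) = ∅
Sat(~ready) = {Ack, Crit, Load, Recv, Reset, Wait}
A[~ready U ready]: least fixpoint, start Z0 = Sat(ready) = {Busy}, add states in Sat(~ready) with every successor in Z. Z1 = {Reset, Busy}; fixed.
Sat(A[~ready U ready]) = {Reset, Busy}
E[(grant & ready) U A[~ready U ready]]: least fixpoint, start Z0 = Sat(A[~ready U ready]) = {Reset, Busy}, add states in Sat(grant & ready) with some successor in Z. Already a fixed point.
Sat(E[(grant & ready) U A[~ready U ready]]) = {Reset, Busy}
Wait ∉ Sat(E[(grant & ready) U A[~ready U ready]]) = {Reset, Busy}, so the formula does not hold at Wait.

No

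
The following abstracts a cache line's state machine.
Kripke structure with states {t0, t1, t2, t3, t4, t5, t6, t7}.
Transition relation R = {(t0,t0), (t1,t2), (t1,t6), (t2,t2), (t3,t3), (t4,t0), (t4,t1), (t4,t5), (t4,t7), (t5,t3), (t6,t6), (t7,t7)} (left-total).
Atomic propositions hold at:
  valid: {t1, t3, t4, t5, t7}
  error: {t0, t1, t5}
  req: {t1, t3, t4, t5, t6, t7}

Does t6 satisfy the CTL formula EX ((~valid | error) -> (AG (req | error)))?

Yes

Sat(~valid) = {t0, t2, t6}
Sat(~valid | error) = {t0, t1, t2, t5, t6}
Sat(req | error) = {t0, t1, t3, t4, t5, t6, t7}
AG (req | error): greatest fixpoint, start Z0 = {t0, t1, t3, t4, t5, t6, t7}, keep only states in Sat with every successor in Z. Z1 = {t0, t3, t4, t5, t6, t7}; Z2 = {t0, t3, t5, t6, t7}; fixed.
Sat(AG (req | error)) = {t0, t3, t5, t6, t7}
Sat((~valid | error) -> (AG (req | error))) = {t0, t3, t4, t5, t6, t7}
Sat(EX ((~valid | error) -> (AG (req | error)))) = {s : some successor in {t0, t3, t4, t5, t6, t7}} = {t0, t1, t3, t4, t5, t6, t7}
t6 ∈ Sat(EX ((~valid | error) -> (AG (req | error)))) = {t0, t1, t3, t4, t5, t6, t7}, so the formula holds at t6.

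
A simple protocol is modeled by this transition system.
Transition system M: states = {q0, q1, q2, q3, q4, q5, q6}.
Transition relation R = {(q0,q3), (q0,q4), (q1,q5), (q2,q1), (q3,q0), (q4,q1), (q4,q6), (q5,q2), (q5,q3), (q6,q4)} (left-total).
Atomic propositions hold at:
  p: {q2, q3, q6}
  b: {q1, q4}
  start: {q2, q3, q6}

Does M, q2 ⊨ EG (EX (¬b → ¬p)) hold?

Sat(¬b) = {q0, q2, q3, q5, q6}
Sat(¬p) = {q0, q1, q4, q5}
Sat(¬b → ¬p) = {q0, q1, q4, q5}
Sat(EX (¬b → ¬p)) = {s : some successor in {q0, q1, q4, q5}} = {q0, q1, q2, q3, q4, q6}
EG (EX (¬b → ¬p)): greatest fixpoint, start Z0 = {q0, q1, q2, q3, q4, q6}, keep only states in Sat with some successor in Z. Z1 = {q0, q2, q3, q4, q6}; Z2 = {q0, q3, q4, q6}; fixed.
Sat(EG (EX (¬b → ¬p))) = {q0, q3, q4, q6}
q2 ∉ Sat(EG (EX (¬b → ¬p))) = {q0, q3, q4, q6}, so the formula does not hold at q2.

No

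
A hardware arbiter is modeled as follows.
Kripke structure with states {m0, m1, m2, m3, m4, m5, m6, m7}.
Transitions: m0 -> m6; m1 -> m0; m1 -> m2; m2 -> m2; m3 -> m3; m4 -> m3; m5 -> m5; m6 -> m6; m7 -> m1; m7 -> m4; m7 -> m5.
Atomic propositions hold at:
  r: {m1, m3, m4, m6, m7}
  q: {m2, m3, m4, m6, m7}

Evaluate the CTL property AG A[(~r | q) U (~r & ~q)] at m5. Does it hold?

Yes

Sat(~r) = {m0, m2, m5}
Sat(~r | q) = {m0, m2, m3, m4, m5, m6, m7}
Sat(~q) = {m0, m1, m5}
Sat(~r & ~q) = {m0, m5}
A[(~r | q) U (~r & ~q)]: least fixpoint, start Z0 = Sat((~r & ~q)) = {m0, m5}, add states in Sat(~r | q) with every successor in Z. Already a fixed point.
Sat(A[(~r | q) U (~r & ~q)]) = {m0, m5}
AG A[(~r | q) U (~r & ~q)]: greatest fixpoint, start Z0 = {m0, m5}, keep only states in Sat with every successor in Z. Z1 = {m5}; fixed.
Sat(AG A[(~r | q) U (~r & ~q)]) = {m5}
m5 ∈ Sat(AG A[(~r | q) U (~r & ~q)]) = {m5}, so the formula holds at m5.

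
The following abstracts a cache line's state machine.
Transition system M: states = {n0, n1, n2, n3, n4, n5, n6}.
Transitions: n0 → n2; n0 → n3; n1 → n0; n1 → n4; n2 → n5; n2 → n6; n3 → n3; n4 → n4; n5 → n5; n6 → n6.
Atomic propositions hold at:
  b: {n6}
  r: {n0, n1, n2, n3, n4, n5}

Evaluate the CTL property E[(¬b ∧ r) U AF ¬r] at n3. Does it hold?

Sat(¬b) = {n0, n1, n2, n3, n4, n5}
Sat(¬b ∧ r) = {n0, n1, n2, n3, n4, n5}
Sat(¬r) = {n6}
AF ¬r: least fixpoint, start Z0 = {n6}, add states with every successor in Z. Already a fixed point.
Sat(AF ¬r) = {n6}
E[(¬b ∧ r) U AF ¬r]: least fixpoint, start Z0 = Sat(AF ¬r) = {n6}, add states in Sat(¬b ∧ r) with some successor in Z. Z1 = {n2, n6}; Z2 = {n0, n2, n6}; Z3 = {n0, n1, n2, n6}; fixed.
Sat(E[(¬b ∧ r) U AF ¬r]) = {n0, n1, n2, n6}
n3 ∉ Sat(E[(¬b ∧ r) U AF ¬r]) = {n0, n1, n2, n6}, so the formula does not hold at n3.

No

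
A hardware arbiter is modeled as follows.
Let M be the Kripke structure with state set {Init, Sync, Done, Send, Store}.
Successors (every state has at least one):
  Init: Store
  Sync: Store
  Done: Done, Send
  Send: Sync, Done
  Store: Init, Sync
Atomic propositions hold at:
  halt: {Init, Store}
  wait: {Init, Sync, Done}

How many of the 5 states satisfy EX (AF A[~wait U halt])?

4

Sat(~wait) = {Send, Store}
A[~wait U halt]: least fixpoint, start Z0 = Sat(halt) = {Init, Store}, add states in Sat(~wait) with every successor in Z. Already a fixed point.
Sat(A[~wait U halt]) = {Init, Store}
AF A[~wait U halt]: least fixpoint, start Z0 = {Init, Store}, add states with every successor in Z. Z1 = {Init, Sync, Store}; fixed.
Sat(AF A[~wait U halt]) = {Init, Sync, Store}
Sat(EX (AF A[~wait U halt])) = {s : some successor in {Init, Sync, Store}} = {Init, Sync, Send, Store}
|Sat(EX (AF A[~wait U halt]))| = |{Init, Sync, Send, Store}| = 4.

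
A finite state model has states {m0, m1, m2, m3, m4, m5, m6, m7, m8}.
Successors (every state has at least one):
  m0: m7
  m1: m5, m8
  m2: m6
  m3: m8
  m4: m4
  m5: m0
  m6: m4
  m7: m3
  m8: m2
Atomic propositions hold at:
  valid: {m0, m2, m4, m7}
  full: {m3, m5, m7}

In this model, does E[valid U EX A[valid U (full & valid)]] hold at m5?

Yes

Sat(full & valid) = {m7}
A[valid U (full & valid)]: least fixpoint, start Z0 = Sat((full & valid)) = {m7}, add states in Sat(valid) with every successor in Z. Z1 = {m0, m7}; fixed.
Sat(A[valid U (full & valid)]) = {m0, m7}
Sat(EX A[valid U (full & valid)]) = {s : some successor in {m0, m7}} = {m0, m5}
E[valid U EX A[valid U (full & valid)]]: least fixpoint, start Z0 = Sat(EX A[valid U (full & valid)]) = {m0, m5}, add states in Sat(valid) with some successor in Z. Already a fixed point.
Sat(E[valid U EX A[valid U (full & valid)]]) = {m0, m5}
m5 ∈ Sat(E[valid U EX A[valid U (full & valid)]]) = {m0, m5}, so the formula holds at m5.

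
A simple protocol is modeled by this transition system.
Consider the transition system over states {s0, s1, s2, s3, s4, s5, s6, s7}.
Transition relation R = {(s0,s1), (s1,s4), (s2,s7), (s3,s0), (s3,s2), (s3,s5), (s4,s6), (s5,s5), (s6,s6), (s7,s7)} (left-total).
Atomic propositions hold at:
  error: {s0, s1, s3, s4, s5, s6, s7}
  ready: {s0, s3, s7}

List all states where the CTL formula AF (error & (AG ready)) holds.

{s2, s7}

AG ready: greatest fixpoint, start Z0 = {s0, s3, s7}, keep only states in Sat with every successor in Z. Z1 = {s7}; fixed.
Sat(AG ready) = {s7}
Sat(error & (AG ready)) = {s7}
AF (error & (AG ready)): least fixpoint, start Z0 = {s7}, add states with every successor in Z. Z1 = {s2, s7}; fixed.
Sat(AF (error & (AG ready))) = {s2, s7}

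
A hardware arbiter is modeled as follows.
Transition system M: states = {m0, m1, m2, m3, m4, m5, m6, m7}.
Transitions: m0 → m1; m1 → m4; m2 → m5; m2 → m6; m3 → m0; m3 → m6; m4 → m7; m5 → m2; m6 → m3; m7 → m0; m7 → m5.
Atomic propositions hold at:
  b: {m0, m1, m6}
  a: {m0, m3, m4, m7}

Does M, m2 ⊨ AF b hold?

No

AF b: least fixpoint, start Z0 = {m0, m1, m6}, add states with every successor in Z. Z1 = {m0, m1, m3, m6}; fixed.
Sat(AF b) = {m0, m1, m3, m6}
m2 ∉ Sat(AF b) = {m0, m1, m3, m6}, so the formula does not hold at m2.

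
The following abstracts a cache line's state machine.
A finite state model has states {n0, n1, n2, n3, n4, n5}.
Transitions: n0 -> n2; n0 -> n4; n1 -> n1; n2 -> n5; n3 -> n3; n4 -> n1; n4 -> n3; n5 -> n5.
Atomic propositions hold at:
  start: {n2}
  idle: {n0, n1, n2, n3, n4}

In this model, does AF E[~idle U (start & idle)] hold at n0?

No

Sat(~idle) = {n5}
Sat(start & idle) = {n2}
E[~idle U (start & idle)]: least fixpoint, start Z0 = Sat((start & idle)) = {n2}, add states in Sat(~idle) with some successor in Z. Already a fixed point.
Sat(E[~idle U (start & idle)]) = {n2}
AF E[~idle U (start & idle)]: least fixpoint, start Z0 = {n2}, add states with every successor in Z. Already a fixed point.
Sat(AF E[~idle U (start & idle)]) = {n2}
n0 ∉ Sat(AF E[~idle U (start & idle)]) = {n2}, so the formula does not hold at n0.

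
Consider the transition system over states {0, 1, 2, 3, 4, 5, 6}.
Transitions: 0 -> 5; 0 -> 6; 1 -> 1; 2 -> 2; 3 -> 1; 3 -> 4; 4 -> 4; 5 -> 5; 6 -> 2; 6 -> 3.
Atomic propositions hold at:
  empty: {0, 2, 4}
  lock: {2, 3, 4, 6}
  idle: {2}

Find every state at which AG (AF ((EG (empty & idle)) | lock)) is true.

{2, 4}

Sat(empty & idle) = {2}
EG (empty & idle): greatest fixpoint, start Z0 = {2}, keep only states in Sat with some successor in Z. Already a fixed point.
Sat(EG (empty & idle)) = {2}
Sat((EG (empty & idle)) | lock) = {2, 3, 4, 6}
AF ((EG (empty & idle)) | lock): least fixpoint, start Z0 = {2, 3, 4, 6}, add states with every successor in Z. Already a fixed point.
Sat(AF ((EG (empty & idle)) | lock)) = {2, 3, 4, 6}
AG (AF ((EG (empty & idle)) | lock)): greatest fixpoint, start Z0 = {2, 3, 4, 6}, keep only states in Sat with every successor in Z. Z1 = {2, 4, 6}; Z2 = {2, 4}; fixed.
Sat(AG (AF ((EG (empty & idle)) | lock))) = {2, 4}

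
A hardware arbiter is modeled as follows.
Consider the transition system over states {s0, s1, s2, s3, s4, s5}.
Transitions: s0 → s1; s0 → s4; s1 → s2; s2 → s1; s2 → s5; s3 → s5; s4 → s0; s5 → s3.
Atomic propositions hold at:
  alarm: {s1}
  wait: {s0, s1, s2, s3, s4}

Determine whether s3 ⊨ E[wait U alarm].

No

E[wait U alarm]: least fixpoint, start Z0 = Sat(alarm) = {s1}, add states in Sat(wait) with some successor in Z. Z1 = {s0, s1, s2}; Z2 = {s0, s1, s2, s4}; fixed.
Sat(E[wait U alarm]) = {s0, s1, s2, s4}
s3 ∉ Sat(E[wait U alarm]) = {s0, s1, s2, s4}, so the formula does not hold at s3.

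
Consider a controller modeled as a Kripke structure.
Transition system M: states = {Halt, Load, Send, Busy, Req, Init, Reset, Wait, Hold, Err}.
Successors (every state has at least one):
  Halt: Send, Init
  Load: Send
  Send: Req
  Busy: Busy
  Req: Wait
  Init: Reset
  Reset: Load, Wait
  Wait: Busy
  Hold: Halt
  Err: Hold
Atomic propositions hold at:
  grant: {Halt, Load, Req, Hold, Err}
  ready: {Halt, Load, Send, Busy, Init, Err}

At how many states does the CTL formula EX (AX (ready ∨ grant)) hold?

Sat(ready ∨ grant) = {Halt, Load, Send, Busy, Req, Init, Hold, Err}
Sat(AX (ready ∨ grant)) = {s : every successor in {Halt, Load, Send, Busy, Req, Init, Hold, Err}} = {Halt, Load, Send, Busy, Wait, Hold, Err}
Sat(EX (AX (ready ∨ grant))) = {s : some successor in {Halt, Load, Send, Busy, Wait, Hold, Err}} = {Halt, Load, Busy, Req, Reset, Wait, Hold, Err}
|Sat(EX (AX (ready ∨ grant)))| = |{Halt, Load, Busy, Req, Reset, Wait, Hold, Err}| = 8.

8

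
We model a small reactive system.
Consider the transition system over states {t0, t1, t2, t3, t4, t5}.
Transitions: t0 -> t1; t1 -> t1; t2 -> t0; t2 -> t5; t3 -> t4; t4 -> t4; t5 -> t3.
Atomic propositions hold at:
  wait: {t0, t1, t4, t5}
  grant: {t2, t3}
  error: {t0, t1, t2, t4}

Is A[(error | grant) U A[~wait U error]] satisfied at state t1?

Yes

Sat(error | grant) = {t0, t1, t2, t3, t4}
Sat(~wait) = {t2, t3}
A[~wait U error]: least fixpoint, start Z0 = Sat(error) = {t0, t1, t2, t4}, add states in Sat(~wait) with every successor in Z. Z1 = {t0, t1, t2, t3, t4}; fixed.
Sat(A[~wait U error]) = {t0, t1, t2, t3, t4}
A[(error | grant) U A[~wait U error]]: least fixpoint, start Z0 = Sat(A[~wait U error]) = {t0, t1, t2, t3, t4}, add states in Sat(error | grant) with every successor in Z. Already a fixed point.
Sat(A[(error | grant) U A[~wait U error]]) = {t0, t1, t2, t3, t4}
t1 ∈ Sat(A[(error | grant) U A[~wait U error]]) = {t0, t1, t2, t3, t4}, so the formula holds at t1.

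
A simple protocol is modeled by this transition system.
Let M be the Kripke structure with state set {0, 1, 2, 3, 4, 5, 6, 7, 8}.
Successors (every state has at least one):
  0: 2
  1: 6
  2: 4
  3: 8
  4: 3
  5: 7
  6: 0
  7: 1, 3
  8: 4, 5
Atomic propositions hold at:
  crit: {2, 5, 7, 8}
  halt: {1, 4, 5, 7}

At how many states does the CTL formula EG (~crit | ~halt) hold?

7

Sat(~crit) = {0, 1, 3, 4, 6}
Sat(~halt) = {0, 2, 3, 6, 8}
Sat(~crit | ~halt) = {0, 1, 2, 3, 4, 6, 8}
EG (~crit | ~halt): greatest fixpoint, start Z0 = {0, 1, 2, 3, 4, 6, 8}, keep only states in Sat with some successor in Z. Already a fixed point.
Sat(EG (~crit | ~halt)) = {0, 1, 2, 3, 4, 6, 8}
|Sat(EG (~crit | ~halt))| = |{0, 1, 2, 3, 4, 6, 8}| = 7.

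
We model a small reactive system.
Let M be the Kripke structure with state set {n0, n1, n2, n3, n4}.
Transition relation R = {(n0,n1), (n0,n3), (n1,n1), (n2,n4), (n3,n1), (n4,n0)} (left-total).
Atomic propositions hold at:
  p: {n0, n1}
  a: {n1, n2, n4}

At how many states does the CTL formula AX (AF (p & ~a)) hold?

Sat(~a) = {n0, n3}
Sat(p & ~a) = {n0}
AF (p & ~a): least fixpoint, start Z0 = {n0}, add states with every successor in Z. Z1 = {n0, n4}; Z2 = {n0, n2, n4}; fixed.
Sat(AF (p & ~a)) = {n0, n2, n4}
Sat(AX (AF (p & ~a))) = {s : every successor in {n0, n2, n4}} = {n2, n4}
|Sat(AX (AF (p & ~a)))| = |{n2, n4}| = 2.

2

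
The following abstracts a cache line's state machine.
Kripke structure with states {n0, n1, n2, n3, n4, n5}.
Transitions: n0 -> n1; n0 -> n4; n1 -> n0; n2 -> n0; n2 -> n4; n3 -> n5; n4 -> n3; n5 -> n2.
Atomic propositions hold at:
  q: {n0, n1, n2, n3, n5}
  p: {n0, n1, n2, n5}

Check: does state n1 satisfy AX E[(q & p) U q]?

Yes

Sat(q & p) = {n0, n1, n2, n5}
E[(q & p) U q]: least fixpoint, start Z0 = Sat(q) = {n0, n1, n2, n3, n5}, add states in Sat(q & p) with some successor in Z. Already a fixed point.
Sat(E[(q & p) U q]) = {n0, n1, n2, n3, n5}
Sat(AX E[(q & p) U q]) = {s : every successor in {n0, n1, n2, n3, n5}} = {n1, n3, n4, n5}
n1 ∈ Sat(AX E[(q & p) U q]) = {n1, n3, n4, n5}, so the formula holds at n1.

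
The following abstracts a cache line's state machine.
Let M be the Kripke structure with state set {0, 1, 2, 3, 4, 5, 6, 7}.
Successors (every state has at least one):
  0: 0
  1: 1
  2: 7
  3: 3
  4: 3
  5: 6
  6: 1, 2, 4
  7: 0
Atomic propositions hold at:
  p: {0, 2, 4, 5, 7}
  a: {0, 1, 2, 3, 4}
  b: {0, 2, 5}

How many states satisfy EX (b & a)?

Sat(b & a) = {0, 2}
Sat(EX (b & a)) = {s : some successor in {0, 2}} = {0, 6, 7}
|Sat(EX (b & a))| = |{0, 6, 7}| = 3.

3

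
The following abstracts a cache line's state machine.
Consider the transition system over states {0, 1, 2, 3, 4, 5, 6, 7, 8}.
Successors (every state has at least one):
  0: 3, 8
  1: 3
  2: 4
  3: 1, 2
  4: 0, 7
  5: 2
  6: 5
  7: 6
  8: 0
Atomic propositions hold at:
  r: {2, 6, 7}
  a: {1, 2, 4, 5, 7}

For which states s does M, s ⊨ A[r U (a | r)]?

{1, 2, 4, 5, 6, 7}

Sat(a | r) = {1, 2, 4, 5, 6, 7}
A[r U (a | r)]: least fixpoint, start Z0 = Sat((a | r)) = {1, 2, 4, 5, 6, 7}, add states in Sat(r) with every successor in Z. Already a fixed point.
Sat(A[r U (a | r)]) = {1, 2, 4, 5, 6, 7}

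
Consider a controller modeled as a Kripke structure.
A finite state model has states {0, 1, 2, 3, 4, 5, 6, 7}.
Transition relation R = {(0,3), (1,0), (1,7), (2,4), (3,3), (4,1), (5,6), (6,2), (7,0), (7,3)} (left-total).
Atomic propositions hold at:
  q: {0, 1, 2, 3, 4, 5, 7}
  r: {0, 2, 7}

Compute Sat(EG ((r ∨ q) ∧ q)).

Sat(r ∨ q) = {0, 1, 2, 3, 4, 5, 7}
Sat((r ∨ q) ∧ q) = {0, 1, 2, 3, 4, 5, 7}
EG ((r ∨ q) ∧ q): greatest fixpoint, start Z0 = {0, 1, 2, 3, 4, 5, 7}, keep only states in Sat with some successor in Z. Z1 = {0, 1, 2, 3, 4, 7}; fixed.
Sat(EG ((r ∨ q) ∧ q)) = {0, 1, 2, 3, 4, 7}

{0, 1, 2, 3, 4, 7}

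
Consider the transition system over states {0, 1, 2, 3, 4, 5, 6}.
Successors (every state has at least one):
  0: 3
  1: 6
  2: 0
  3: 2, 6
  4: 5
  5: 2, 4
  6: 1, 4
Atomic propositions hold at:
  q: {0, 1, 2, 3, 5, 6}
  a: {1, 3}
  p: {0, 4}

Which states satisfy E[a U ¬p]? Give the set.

Sat(¬p) = {1, 2, 3, 5, 6}
E[a U ¬p]: least fixpoint, start Z0 = Sat(¬p) = {1, 2, 3, 5, 6}, add states in Sat(a) with some successor in Z. Already a fixed point.
Sat(E[a U ¬p]) = {1, 2, 3, 5, 6}

{1, 2, 3, 5, 6}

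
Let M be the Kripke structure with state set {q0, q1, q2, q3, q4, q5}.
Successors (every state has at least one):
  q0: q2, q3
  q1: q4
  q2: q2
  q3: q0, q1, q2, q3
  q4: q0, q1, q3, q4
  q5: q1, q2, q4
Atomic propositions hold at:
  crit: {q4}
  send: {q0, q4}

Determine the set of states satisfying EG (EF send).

EF send: least fixpoint, start Z0 = {q0, q4}, add states with some successor in Z. Z1 = {q0, q1, q3, q4, q5}; fixed.
Sat(EF send) = {q0, q1, q3, q4, q5}
EG (EF send): greatest fixpoint, start Z0 = {q0, q1, q3, q4, q5}, keep only states in Sat with some successor in Z. Already a fixed point.
Sat(EG (EF send)) = {q0, q1, q3, q4, q5}

{q0, q1, q3, q4, q5}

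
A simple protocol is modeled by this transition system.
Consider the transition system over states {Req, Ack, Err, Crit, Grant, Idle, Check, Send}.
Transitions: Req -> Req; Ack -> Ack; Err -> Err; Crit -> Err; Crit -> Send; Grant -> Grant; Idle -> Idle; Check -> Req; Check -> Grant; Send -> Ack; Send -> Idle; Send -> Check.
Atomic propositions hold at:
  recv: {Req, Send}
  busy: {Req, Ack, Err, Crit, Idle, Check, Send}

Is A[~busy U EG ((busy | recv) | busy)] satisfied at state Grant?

No

Sat(~busy) = {Grant}
Sat(busy | recv) = {Req, Ack, Err, Crit, Idle, Check, Send}
Sat((busy | recv) | busy) = {Req, Ack, Err, Crit, Idle, Check, Send}
EG ((busy | recv) | busy): greatest fixpoint, start Z0 = {Req, Ack, Err, Crit, Idle, Check, Send}, keep only states in Sat with some successor in Z. Already a fixed point.
Sat(EG ((busy | recv) | busy)) = {Req, Ack, Err, Crit, Idle, Check, Send}
A[~busy U EG ((busy | recv) | busy)]: least fixpoint, start Z0 = Sat(EG ((busy | recv) | busy)) = {Req, Ack, Err, Crit, Idle, Check, Send}, add states in Sat(~busy) with every successor in Z. Already a fixed point.
Sat(A[~busy U EG ((busy | recv) | busy)]) = {Req, Ack, Err, Crit, Idle, Check, Send}
Grant ∉ Sat(A[~busy U EG ((busy | recv) | busy)]) = {Req, Ack, Err, Crit, Idle, Check, Send}, so the formula does not hold at Grant.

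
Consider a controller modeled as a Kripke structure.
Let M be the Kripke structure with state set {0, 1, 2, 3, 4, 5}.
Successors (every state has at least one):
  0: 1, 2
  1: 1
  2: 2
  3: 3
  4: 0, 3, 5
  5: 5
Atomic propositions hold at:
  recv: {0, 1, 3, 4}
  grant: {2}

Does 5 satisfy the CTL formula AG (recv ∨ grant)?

No

Sat(recv ∨ grant) = {0, 1, 2, 3, 4}
AG (recv ∨ grant): greatest fixpoint, start Z0 = {0, 1, 2, 3, 4}, keep only states in Sat with every successor in Z. Z1 = {0, 1, 2, 3}; fixed.
Sat(AG (recv ∨ grant)) = {0, 1, 2, 3}
5 ∉ Sat(AG (recv ∨ grant)) = {0, 1, 2, 3}, so the formula does not hold at 5.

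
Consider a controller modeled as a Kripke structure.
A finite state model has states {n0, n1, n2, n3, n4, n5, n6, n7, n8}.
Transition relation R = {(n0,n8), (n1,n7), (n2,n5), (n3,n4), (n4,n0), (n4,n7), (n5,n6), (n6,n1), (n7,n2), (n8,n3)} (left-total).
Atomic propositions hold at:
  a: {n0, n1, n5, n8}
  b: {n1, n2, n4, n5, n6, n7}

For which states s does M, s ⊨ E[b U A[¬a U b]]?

{n1, n2, n3, n4, n5, n6, n7}

Sat(¬a) = {n2, n3, n4, n6, n7}
A[¬a U b]: least fixpoint, start Z0 = Sat(b) = {n1, n2, n4, n5, n6, n7}, add states in Sat(¬a) with every successor in Z. Z1 = {n1, n2, n3, n4, n5, n6, n7}; fixed.
Sat(A[¬a U b]) = {n1, n2, n3, n4, n5, n6, n7}
E[b U A[¬a U b]]: least fixpoint, start Z0 = Sat(A[¬a U b]) = {n1, n2, n3, n4, n5, n6, n7}, add states in Sat(b) with some successor in Z. Already a fixed point.
Sat(E[b U A[¬a U b]]) = {n1, n2, n3, n4, n5, n6, n7}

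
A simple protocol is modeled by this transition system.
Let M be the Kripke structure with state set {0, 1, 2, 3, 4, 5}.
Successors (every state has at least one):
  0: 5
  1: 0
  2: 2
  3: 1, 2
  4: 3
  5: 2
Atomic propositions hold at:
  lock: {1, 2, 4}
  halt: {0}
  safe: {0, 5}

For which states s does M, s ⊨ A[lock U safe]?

A[lock U safe]: least fixpoint, start Z0 = Sat(safe) = {0, 5}, add states in Sat(lock) with every successor in Z. Z1 = {0, 1, 5}; fixed.
Sat(A[lock U safe]) = {0, 1, 5}

{0, 1, 5}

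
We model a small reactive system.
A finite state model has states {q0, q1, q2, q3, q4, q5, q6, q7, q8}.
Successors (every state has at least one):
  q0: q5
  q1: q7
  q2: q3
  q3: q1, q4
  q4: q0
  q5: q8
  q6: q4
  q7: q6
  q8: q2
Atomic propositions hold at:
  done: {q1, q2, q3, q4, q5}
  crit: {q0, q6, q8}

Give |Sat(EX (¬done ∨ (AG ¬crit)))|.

4

Sat(¬done) = {q0, q6, q7, q8}
Sat(¬crit) = {q1, q2, q3, q4, q5, q7}
AG ¬crit: greatest fixpoint, start Z0 = {q1, q2, q3, q4, q5, q7}, keep only states in Sat with every successor in Z. Z1 = {q1, q2, q3}; Z2 = {q2}; Z3 = ∅; fixed.
Sat(AG ¬crit) = ∅
Sat(¬done ∨ (AG ¬crit)) = {q0, q6, q7, q8}
Sat(EX (¬done ∨ (AG ¬crit))) = {s : some successor in {q0, q6, q7, q8}} = {q1, q4, q5, q7}
|Sat(EX (¬done ∨ (AG ¬crit)))| = |{q1, q4, q5, q7}| = 4.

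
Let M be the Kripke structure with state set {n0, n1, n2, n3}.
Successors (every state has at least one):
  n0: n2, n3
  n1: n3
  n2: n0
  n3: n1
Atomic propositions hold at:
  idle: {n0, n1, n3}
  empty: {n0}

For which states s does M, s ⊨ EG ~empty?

{n1, n3}

Sat(~empty) = {n1, n2, n3}
EG ~empty: greatest fixpoint, start Z0 = {n1, n2, n3}, keep only states in Sat with some successor in Z. Z1 = {n1, n3}; fixed.
Sat(EG ~empty) = {n1, n3}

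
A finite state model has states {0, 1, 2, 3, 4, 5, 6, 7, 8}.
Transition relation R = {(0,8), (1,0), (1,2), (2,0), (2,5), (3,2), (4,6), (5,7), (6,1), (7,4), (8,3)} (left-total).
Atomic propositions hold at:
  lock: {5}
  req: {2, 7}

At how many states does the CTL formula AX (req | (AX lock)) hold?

2

Sat(AX lock) = {s : every successor in {5}} = ∅
Sat(req | (AX lock)) = {2, 7}
Sat(AX (req | (AX lock))) = {s : every successor in {2, 7}} = {3, 5}
|Sat(AX (req | (AX lock)))| = |{3, 5}| = 2.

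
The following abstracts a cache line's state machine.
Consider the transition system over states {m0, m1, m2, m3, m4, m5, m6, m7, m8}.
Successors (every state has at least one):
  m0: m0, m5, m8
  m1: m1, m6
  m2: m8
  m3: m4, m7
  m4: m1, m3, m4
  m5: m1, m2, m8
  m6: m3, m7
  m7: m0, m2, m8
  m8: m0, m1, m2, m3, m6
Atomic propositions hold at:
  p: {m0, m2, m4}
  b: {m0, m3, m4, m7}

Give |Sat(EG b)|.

EG b: greatest fixpoint, start Z0 = {m0, m3, m4, m7}, keep only states in Sat with some successor in Z. Already a fixed point.
Sat(EG b) = {m0, m3, m4, m7}
|Sat(EG b)| = |{m0, m3, m4, m7}| = 4.

4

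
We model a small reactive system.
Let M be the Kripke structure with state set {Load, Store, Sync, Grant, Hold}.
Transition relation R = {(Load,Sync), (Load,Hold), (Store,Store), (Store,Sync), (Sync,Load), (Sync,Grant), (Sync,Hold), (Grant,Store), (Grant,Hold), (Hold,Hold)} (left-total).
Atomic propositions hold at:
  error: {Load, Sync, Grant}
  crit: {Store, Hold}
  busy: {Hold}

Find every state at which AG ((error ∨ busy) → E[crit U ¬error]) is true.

{Hold}

Sat(error ∨ busy) = {Load, Sync, Grant, Hold}
Sat(¬error) = {Store, Hold}
E[crit U ¬error]: least fixpoint, start Z0 = Sat(¬error) = {Store, Hold}, add states in Sat(crit) with some successor in Z. Already a fixed point.
Sat(E[crit U ¬error]) = {Store, Hold}
Sat((error ∨ busy) → E[crit U ¬error]) = {Store, Hold}
AG ((error ∨ busy) → E[crit U ¬error]): greatest fixpoint, start Z0 = {Store, Hold}, keep only states in Sat with every successor in Z. Z1 = {Hold}; fixed.
Sat(AG ((error ∨ busy) → E[crit U ¬error])) = {Hold}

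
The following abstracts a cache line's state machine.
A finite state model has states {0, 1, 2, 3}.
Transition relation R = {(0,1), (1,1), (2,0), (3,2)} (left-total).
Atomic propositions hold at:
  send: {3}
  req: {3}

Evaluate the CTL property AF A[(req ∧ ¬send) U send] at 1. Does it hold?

Sat(¬send) = {0, 1, 2}
Sat(req ∧ ¬send) = ∅
A[(req ∧ ¬send) U send]: least fixpoint, start Z0 = Sat(send) = {3}, add states in Sat(req ∧ ¬send) with every successor in Z. Already a fixed point.
Sat(A[(req ∧ ¬send) U send]) = {3}
AF A[(req ∧ ¬send) U send]: least fixpoint, start Z0 = {3}, add states with every successor in Z. Already a fixed point.
Sat(AF A[(req ∧ ¬send) U send]) = {3}
1 ∉ Sat(AF A[(req ∧ ¬send) U send]) = {3}, so the formula does not hold at 1.

No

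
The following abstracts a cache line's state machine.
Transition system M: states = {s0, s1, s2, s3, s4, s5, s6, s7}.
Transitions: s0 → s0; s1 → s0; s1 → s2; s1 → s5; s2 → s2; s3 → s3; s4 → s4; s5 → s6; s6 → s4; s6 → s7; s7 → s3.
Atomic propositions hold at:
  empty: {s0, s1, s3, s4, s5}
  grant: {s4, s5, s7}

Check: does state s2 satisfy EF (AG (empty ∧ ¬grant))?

No

Sat(¬grant) = {s0, s1, s2, s3, s6}
Sat(empty ∧ ¬grant) = {s0, s1, s3}
AG (empty ∧ ¬grant): greatest fixpoint, start Z0 = {s0, s1, s3}, keep only states in Sat with every successor in Z. Z1 = {s0, s3}; fixed.
Sat(AG (empty ∧ ¬grant)) = {s0, s3}
EF (AG (empty ∧ ¬grant)): least fixpoint, start Z0 = {s0, s3}, add states with some successor in Z. Z1 = {s0, s1, s3, s7}; Z2 = {s0, s1, s3, s6, s7}; Z3 = {s0, s1, s3, s5, s6, s7}; fixed.
Sat(EF (AG (empty ∧ ¬grant))) = {s0, s1, s3, s5, s6, s7}
s2 ∉ Sat(EF (AG (empty ∧ ¬grant))) = {s0, s1, s3, s5, s6, s7}, so the formula does not hold at s2.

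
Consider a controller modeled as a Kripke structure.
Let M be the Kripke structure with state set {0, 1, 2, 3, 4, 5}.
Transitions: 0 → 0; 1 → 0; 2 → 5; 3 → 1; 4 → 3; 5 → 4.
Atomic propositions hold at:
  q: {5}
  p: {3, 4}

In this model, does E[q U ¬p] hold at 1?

Yes

Sat(¬p) = {0, 1, 2, 5}
E[q U ¬p]: least fixpoint, start Z0 = Sat(¬p) = {0, 1, 2, 5}, add states in Sat(q) with some successor in Z. Already a fixed point.
Sat(E[q U ¬p]) = {0, 1, 2, 5}
1 ∈ Sat(E[q U ¬p]) = {0, 1, 2, 5}, so the formula holds at 1.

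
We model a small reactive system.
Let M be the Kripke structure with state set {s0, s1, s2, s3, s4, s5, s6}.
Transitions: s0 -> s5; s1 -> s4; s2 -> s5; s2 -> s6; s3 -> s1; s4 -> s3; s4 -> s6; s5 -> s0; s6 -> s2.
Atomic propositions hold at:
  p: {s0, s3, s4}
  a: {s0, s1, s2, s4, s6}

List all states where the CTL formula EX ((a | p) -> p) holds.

Sat(a | p) = {s0, s1, s2, s3, s4, s6}
Sat((a | p) -> p) = {s0, s3, s4, s5}
Sat(EX ((a | p) -> p)) = {s : some successor in {s0, s3, s4, s5}} = {s0, s1, s2, s4, s5}

{s0, s1, s2, s4, s5}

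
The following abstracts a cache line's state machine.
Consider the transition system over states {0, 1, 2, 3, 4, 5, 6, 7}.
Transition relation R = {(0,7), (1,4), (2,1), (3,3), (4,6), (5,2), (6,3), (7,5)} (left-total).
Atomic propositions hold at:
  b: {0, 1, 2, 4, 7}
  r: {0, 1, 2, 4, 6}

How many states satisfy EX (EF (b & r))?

Sat(b & r) = {0, 1, 2, 4}
EF (b & r): least fixpoint, start Z0 = {0, 1, 2, 4}, add states with some successor in Z. Z1 = {0, 1, 2, 4, 5}; Z2 = {0, 1, 2, 4, 5, 7}; fixed.
Sat(EF (b & r)) = {0, 1, 2, 4, 5, 7}
Sat(EX (EF (b & r))) = {s : some successor in {0, 1, 2, 4, 5, 7}} = {0, 1, 2, 5, 7}
|Sat(EX (EF (b & r)))| = |{0, 1, 2, 5, 7}| = 5.

5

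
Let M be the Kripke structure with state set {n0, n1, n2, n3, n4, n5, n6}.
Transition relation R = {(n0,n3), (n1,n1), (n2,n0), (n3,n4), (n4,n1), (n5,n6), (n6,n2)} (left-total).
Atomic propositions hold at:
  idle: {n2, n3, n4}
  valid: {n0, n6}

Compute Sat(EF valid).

{n0, n2, n5, n6}

EF valid: least fixpoint, start Z0 = {n0, n6}, add states with some successor in Z. Z1 = {n0, n2, n5, n6}; fixed.
Sat(EF valid) = {n0, n2, n5, n6}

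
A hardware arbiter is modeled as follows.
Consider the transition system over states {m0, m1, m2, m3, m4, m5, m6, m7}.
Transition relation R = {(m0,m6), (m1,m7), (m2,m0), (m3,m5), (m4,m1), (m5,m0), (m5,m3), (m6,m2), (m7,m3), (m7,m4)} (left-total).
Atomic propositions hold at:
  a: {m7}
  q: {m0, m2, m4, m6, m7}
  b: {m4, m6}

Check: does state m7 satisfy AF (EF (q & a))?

Sat(q & a) = {m7}
EF (q & a): least fixpoint, start Z0 = {m7}, add states with some successor in Z. Z1 = {m1, m7}; Z2 = {m1, m4, m7}; fixed.
Sat(EF (q & a)) = {m1, m4, m7}
AF (EF (q & a)): least fixpoint, start Z0 = {m1, m4, m7}, add states with every successor in Z. Already a fixed point.
Sat(AF (EF (q & a))) = {m1, m4, m7}
m7 ∈ Sat(AF (EF (q & a))) = {m1, m4, m7}, so the formula holds at m7.

Yes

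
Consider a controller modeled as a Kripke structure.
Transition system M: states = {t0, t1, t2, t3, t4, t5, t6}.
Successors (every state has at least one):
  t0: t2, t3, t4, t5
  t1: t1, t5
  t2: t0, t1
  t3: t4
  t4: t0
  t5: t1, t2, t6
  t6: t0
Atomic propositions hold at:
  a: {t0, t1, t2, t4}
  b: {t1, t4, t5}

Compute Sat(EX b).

Sat(EX b) = {s : some successor in {t1, t4, t5}} = {t0, t1, t2, t3, t5}

{t0, t1, t2, t3, t5}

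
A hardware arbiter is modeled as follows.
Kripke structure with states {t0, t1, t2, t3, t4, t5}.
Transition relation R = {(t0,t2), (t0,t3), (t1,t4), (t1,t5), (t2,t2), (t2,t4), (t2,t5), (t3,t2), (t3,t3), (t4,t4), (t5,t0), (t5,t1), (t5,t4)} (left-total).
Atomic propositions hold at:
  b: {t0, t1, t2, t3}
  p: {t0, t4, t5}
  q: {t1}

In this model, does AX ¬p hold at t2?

Sat(¬p) = {t1, t2, t3}
Sat(AX ¬p) = {s : every successor in {t1, t2, t3}} = {t0, t3}
t2 ∉ Sat(AX ¬p) = {t0, t3}, so the formula does not hold at t2.

No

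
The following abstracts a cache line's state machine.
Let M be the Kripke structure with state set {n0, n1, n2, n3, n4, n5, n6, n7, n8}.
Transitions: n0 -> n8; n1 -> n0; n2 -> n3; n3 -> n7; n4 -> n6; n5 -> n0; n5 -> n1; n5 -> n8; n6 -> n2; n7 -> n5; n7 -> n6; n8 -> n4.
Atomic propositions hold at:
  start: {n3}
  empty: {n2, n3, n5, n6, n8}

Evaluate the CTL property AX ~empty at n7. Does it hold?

No

Sat(~empty) = {n0, n1, n4, n7}
Sat(AX ~empty) = {s : every successor in {n0, n1, n4, n7}} = {n1, n3, n8}
n7 ∉ Sat(AX ~empty) = {n1, n3, n8}, so the formula does not hold at n7.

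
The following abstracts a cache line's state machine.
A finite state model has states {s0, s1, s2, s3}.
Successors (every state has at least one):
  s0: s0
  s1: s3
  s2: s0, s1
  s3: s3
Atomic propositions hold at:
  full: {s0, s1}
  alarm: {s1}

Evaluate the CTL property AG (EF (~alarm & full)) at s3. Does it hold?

Sat(~alarm) = {s0, s2, s3}
Sat(~alarm & full) = {s0}
EF (~alarm & full): least fixpoint, start Z0 = {s0}, add states with some successor in Z. Z1 = {s0, s2}; fixed.
Sat(EF (~alarm & full)) = {s0, s2}
AG (EF (~alarm & full)): greatest fixpoint, start Z0 = {s0, s2}, keep only states in Sat with every successor in Z. Z1 = {s0}; fixed.
Sat(AG (EF (~alarm & full))) = {s0}
s3 ∉ Sat(AG (EF (~alarm & full))) = {s0}, so the formula does not hold at s3.

No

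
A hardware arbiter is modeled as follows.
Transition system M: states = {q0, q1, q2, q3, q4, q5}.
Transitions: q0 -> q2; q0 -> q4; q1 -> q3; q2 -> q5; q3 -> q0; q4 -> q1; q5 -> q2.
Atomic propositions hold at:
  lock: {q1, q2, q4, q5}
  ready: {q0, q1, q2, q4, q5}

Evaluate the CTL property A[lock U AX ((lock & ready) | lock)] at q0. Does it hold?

Sat(lock & ready) = {q1, q2, q4, q5}
Sat((lock & ready) | lock) = {q1, q2, q4, q5}
Sat(AX ((lock & ready) | lock)) = {s : every successor in {q1, q2, q4, q5}} = {q0, q2, q4, q5}
A[lock U AX ((lock & ready) | lock)]: least fixpoint, start Z0 = Sat(AX ((lock & ready) | lock)) = {q0, q2, q4, q5}, add states in Sat(lock) with every successor in Z. Already a fixed point.
Sat(A[lock U AX ((lock & ready) | lock)]) = {q0, q2, q4, q5}
q0 ∈ Sat(A[lock U AX ((lock & ready) | lock)]) = {q0, q2, q4, q5}, so the formula holds at q0.

Yes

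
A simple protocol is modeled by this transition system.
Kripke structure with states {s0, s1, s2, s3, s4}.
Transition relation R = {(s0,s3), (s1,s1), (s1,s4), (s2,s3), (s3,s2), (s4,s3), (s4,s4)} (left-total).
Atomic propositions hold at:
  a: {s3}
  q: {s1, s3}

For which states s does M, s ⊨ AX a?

Sat(AX a) = {s : every successor in {s3}} = {s0, s2}

{s0, s2}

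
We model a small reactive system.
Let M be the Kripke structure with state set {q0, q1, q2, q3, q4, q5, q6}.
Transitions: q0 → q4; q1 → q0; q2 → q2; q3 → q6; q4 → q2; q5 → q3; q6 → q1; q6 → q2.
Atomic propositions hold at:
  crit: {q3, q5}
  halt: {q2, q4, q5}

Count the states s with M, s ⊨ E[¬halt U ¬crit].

Sat(¬halt) = {q0, q1, q3, q6}
Sat(¬crit) = {q0, q1, q2, q4, q6}
E[¬halt U ¬crit]: least fixpoint, start Z0 = Sat(¬crit) = {q0, q1, q2, q4, q6}, add states in Sat(¬halt) with some successor in Z. Z1 = {q0, q1, q2, q3, q4, q6}; fixed.
Sat(E[¬halt U ¬crit]) = {q0, q1, q2, q3, q4, q6}
|Sat(E[¬halt U ¬crit])| = |{q0, q1, q2, q3, q4, q6}| = 6.

6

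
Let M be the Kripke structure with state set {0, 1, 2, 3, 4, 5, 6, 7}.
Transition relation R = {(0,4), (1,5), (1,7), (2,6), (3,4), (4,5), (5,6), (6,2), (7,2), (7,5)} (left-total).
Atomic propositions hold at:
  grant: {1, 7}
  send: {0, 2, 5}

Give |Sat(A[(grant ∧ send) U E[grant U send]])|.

5

Sat(grant ∧ send) = ∅
E[grant U send]: least fixpoint, start Z0 = Sat(send) = {0, 2, 5}, add states in Sat(grant) with some successor in Z. Z1 = {0, 1, 2, 5, 7}; fixed.
Sat(E[grant U send]) = {0, 1, 2, 5, 7}
A[(grant ∧ send) U E[grant U send]]: least fixpoint, start Z0 = Sat(E[grant U send]) = {0, 1, 2, 5, 7}, add states in Sat(grant ∧ send) with every successor in Z. Already a fixed point.
Sat(A[(grant ∧ send) U E[grant U send]]) = {0, 1, 2, 5, 7}
|Sat(A[(grant ∧ send) U E[grant U send]])| = |{0, 1, 2, 5, 7}| = 5.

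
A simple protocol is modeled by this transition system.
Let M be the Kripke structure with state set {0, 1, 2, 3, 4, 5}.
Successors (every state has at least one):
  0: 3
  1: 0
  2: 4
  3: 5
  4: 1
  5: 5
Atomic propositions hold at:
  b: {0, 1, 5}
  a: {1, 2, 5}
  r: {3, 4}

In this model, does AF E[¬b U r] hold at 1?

Sat(¬b) = {2, 3, 4}
E[¬b U r]: least fixpoint, start Z0 = Sat(r) = {3, 4}, add states in Sat(¬b) with some successor in Z. Z1 = {2, 3, 4}; fixed.
Sat(E[¬b U r]) = {2, 3, 4}
AF E[¬b U r]: least fixpoint, start Z0 = {2, 3, 4}, add states with every successor in Z. Z1 = {0, 2, 3, 4}; Z2 = {0, 1, 2, 3, 4}; fixed.
Sat(AF E[¬b U r]) = {0, 1, 2, 3, 4}
1 ∈ Sat(AF E[¬b U r]) = {0, 1, 2, 3, 4}, so the formula holds at 1.

Yes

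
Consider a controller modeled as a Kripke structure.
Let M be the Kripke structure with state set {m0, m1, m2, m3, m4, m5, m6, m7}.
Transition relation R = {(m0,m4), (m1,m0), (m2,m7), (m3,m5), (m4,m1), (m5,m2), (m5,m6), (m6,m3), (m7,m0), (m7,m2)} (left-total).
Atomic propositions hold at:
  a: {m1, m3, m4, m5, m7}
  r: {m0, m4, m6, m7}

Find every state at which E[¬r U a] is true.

Sat(¬r) = {m1, m2, m3, m5}
E[¬r U a]: least fixpoint, start Z0 = Sat(a) = {m1, m3, m4, m5, m7}, add states in Sat(¬r) with some successor in Z. Z1 = {m1, m2, m3, m4, m5, m7}; fixed.
Sat(E[¬r U a]) = {m1, m2, m3, m4, m5, m7}

{m1, m2, m3, m4, m5, m7}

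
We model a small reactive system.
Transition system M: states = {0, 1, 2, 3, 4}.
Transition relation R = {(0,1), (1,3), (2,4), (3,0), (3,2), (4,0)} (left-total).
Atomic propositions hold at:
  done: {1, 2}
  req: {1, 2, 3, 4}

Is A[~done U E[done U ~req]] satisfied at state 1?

No

Sat(~done) = {0, 3, 4}
Sat(~req) = {0}
E[done U ~req]: least fixpoint, start Z0 = Sat(~req) = {0}, add states in Sat(done) with some successor in Z. Already a fixed point.
Sat(E[done U ~req]) = {0}
A[~done U E[done U ~req]]: least fixpoint, start Z0 = Sat(E[done U ~req]) = {0}, add states in Sat(~done) with every successor in Z. Z1 = {0, 4}; fixed.
Sat(A[~done U E[done U ~req]]) = {0, 4}
1 ∉ Sat(A[~done U E[done U ~req]]) = {0, 4}, so the formula does not hold at 1.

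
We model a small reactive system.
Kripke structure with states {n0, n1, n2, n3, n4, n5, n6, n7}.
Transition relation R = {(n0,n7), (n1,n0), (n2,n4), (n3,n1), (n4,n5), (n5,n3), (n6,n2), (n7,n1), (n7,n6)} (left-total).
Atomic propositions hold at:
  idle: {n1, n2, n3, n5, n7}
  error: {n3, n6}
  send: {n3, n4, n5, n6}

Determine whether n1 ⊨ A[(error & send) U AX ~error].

Sat(error & send) = {n3, n6}
Sat(~error) = {n0, n1, n2, n4, n5, n7}
Sat(AX ~error) = {s : every successor in {n0, n1, n2, n4, n5, n7}} = {n0, n1, n2, n3, n4, n6}
A[(error & send) U AX ~error]: least fixpoint, start Z0 = Sat(AX ~error) = {n0, n1, n2, n3, n4, n6}, add states in Sat(error & send) with every successor in Z. Already a fixed point.
Sat(A[(error & send) U AX ~error]) = {n0, n1, n2, n3, n4, n6}
n1 ∈ Sat(A[(error & send) U AX ~error]) = {n0, n1, n2, n3, n4, n6}, so the formula holds at n1.

Yes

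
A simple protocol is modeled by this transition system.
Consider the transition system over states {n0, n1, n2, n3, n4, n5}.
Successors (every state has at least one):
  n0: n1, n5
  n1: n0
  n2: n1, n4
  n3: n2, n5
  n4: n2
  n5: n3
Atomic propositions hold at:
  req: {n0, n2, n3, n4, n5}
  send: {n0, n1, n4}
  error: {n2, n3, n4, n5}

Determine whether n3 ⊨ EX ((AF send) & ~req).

AF send: least fixpoint, start Z0 = {n0, n1, n4}, add states with every successor in Z. Z1 = {n0, n1, n2, n4}; fixed.
Sat(AF send) = {n0, n1, n2, n4}
Sat(~req) = {n1}
Sat((AF send) & ~req) = {n1}
Sat(EX ((AF send) & ~req)) = {s : some successor in {n1}} = {n0, n2}
n3 ∉ Sat(EX ((AF send) & ~req)) = {n0, n2}, so the formula does not hold at n3.

No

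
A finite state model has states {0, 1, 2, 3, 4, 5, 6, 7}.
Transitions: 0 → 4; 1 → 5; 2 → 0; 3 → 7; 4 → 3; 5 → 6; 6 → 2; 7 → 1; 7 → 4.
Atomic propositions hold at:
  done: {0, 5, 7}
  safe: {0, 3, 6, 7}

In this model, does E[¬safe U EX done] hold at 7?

No

Sat(¬safe) = {1, 2, 4, 5}
Sat(EX done) = {s : some successor in {0, 5, 7}} = {1, 2, 3}
E[¬safe U EX done]: least fixpoint, start Z0 = Sat(EX done) = {1, 2, 3}, add states in Sat(¬safe) with some successor in Z. Z1 = {1, 2, 3, 4}; fixed.
Sat(E[¬safe U EX done]) = {1, 2, 3, 4}
7 ∉ Sat(E[¬safe U EX done]) = {1, 2, 3, 4}, so the formula does not hold at 7.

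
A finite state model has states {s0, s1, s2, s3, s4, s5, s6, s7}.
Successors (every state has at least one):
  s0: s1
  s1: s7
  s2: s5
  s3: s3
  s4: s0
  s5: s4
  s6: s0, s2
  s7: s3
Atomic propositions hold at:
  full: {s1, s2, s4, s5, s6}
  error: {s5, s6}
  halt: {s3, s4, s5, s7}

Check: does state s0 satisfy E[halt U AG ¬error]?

Yes

Sat(¬error) = {s0, s1, s2, s3, s4, s7}
AG ¬error: greatest fixpoint, start Z0 = {s0, s1, s2, s3, s4, s7}, keep only states in Sat with every successor in Z. Z1 = {s0, s1, s3, s4, s7}; fixed.
Sat(AG ¬error) = {s0, s1, s3, s4, s7}
E[halt U AG ¬error]: least fixpoint, start Z0 = Sat(AG ¬error) = {s0, s1, s3, s4, s7}, add states in Sat(halt) with some successor in Z. Z1 = {s0, s1, s3, s4, s5, s7}; fixed.
Sat(E[halt U AG ¬error]) = {s0, s1, s3, s4, s5, s7}
s0 ∈ Sat(E[halt U AG ¬error]) = {s0, s1, s3, s4, s5, s7}, so the formula holds at s0.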